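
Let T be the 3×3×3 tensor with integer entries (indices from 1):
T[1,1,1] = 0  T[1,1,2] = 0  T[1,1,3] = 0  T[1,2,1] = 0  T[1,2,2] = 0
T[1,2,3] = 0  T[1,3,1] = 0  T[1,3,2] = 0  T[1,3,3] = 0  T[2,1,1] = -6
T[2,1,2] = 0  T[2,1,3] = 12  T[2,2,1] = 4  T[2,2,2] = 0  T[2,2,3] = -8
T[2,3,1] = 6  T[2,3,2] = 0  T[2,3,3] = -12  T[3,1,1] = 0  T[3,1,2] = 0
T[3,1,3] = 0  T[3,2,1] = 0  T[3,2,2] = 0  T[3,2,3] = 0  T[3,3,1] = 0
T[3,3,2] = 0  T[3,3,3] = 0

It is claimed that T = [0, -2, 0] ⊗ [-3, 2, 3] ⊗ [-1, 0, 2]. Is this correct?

Yes

Reconstruct entrywise from the claimed factors. For example, T[1,2,3] = 0 and Σₗ aₗ[1]bₗ[2]cₗ[3] = (0)·(2)·(2) = 0; checking all 27 entries, every one matches. The claim holds.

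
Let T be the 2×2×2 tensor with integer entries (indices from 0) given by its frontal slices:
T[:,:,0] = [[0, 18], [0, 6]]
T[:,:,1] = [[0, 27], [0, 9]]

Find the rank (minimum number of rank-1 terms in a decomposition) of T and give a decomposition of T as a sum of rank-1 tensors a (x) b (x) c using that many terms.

Lower bound: T ≠ 0 (e.g. T[0,1,0] = 18), so rank(T) ≥ 1.
Upper bound: if T = a (x) b (x) c then every fibre of T is a multiple of the corresponding factor, so read the factors off the fibres through the nonzero entry T[0,1,0] = 18.
The mode-1 fibre T[:,1,0] = [18, 6] gives a = [3, 1] (primitive direction); the mode-2 fibre T[0,:,0] = [0, 18] gives b = [0, 1]; then c[k] = T[0,1,k] / (a[0]·b[1]) = [18, 27] / 3 = [6, 9].
Expanding [3, 1] (x) [0, 1] (x) [6, 9] reproduces all 8 entries of T, so T = [3, 1] (x) [0, 1] (x) [6, 9] and rank(T) ≤ 1.
These bounds meet, so rank(T) = 1.
Check entry T[0,1,0] = 18: (3)·(1)·(6) = 18.

rank(T) = 1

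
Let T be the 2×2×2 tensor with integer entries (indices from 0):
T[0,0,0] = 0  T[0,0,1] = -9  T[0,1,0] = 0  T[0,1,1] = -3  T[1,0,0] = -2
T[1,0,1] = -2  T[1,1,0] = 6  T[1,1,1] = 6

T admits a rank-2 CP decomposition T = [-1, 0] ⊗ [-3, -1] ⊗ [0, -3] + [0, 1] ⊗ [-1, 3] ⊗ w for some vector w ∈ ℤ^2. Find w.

Subtract the known terms from T to get the rank-1 residual R = [0, 1] ⊗ [-1, 3] ⊗ w, so R[i,j,k] = a[i]·b[j]·w[k]. Pick indices with nonzero a[1]·b[0] = (1)·(-1) = -1. Only the fibre through (1,0,·) is needed: R[1,0,:] = T[1,0,:] − Σₗ aₗ[1]bₗ[0]cₗ = [-2, -2] − (0)·(-3)·[0, -3] = [-2, -2]. Then w[k] = R[1,0,k] / -1 for each k, giving w = [-2, -2] / -1 = [2, 2].

w = [2, 2]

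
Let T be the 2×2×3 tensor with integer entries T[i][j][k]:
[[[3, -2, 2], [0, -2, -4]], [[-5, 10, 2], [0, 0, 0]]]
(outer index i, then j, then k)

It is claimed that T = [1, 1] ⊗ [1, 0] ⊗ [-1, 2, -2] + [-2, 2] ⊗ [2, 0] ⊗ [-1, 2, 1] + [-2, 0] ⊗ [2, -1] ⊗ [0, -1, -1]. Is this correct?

No

Reconstruct entry (0,0,2) from the claimed factors: Σₗ aₗ[0]bₗ[0]cₗ[2] = (1)·(1)·(-2) + (-2)·(2)·(1) + (-2)·(2)·(-1) = -2, but T[0,0,2] = 2. The claim is false.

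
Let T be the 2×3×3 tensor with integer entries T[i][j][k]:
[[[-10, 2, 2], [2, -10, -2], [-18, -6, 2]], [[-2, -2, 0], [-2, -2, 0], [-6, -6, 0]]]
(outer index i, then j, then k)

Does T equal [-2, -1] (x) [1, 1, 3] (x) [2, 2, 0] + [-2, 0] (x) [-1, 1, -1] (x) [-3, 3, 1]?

Reconstruct entrywise from the claimed factors. For example, T[0,0,0] = -10 and Σₗ aₗ[0]bₗ[0]cₗ[0] = (-2)·(1)·(2) + (-2)·(-1)·(-3) = -10; checking all 18 entries, every one matches. The claim holds.

Yes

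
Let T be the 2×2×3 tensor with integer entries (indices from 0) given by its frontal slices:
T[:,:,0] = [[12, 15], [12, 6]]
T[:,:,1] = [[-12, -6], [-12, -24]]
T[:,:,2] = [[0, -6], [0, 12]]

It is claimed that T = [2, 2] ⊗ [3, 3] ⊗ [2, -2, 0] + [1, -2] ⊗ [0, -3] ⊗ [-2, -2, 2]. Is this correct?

No

Reconstruct entry (0,1,0) from the claimed factors: Σₗ aₗ[0]bₗ[1]cₗ[0] = (2)·(3)·(2) + (1)·(-3)·(-2) = 18, but T[0,1,0] = 15. The claim is false.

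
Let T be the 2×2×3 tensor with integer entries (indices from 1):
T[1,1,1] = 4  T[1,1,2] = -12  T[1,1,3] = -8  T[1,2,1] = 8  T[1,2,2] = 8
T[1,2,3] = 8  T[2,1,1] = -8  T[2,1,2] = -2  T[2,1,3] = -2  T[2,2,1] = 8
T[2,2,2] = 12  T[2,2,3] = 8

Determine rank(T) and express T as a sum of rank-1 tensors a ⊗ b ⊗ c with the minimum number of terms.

Lower bound: in the mode-3 unfolding of T (rows indexed by k, columns by (i,j)) the 3×3 minor on rows k ∈ {1, 2, 3}, columns (i,j) ∈ {(1,1), (1,2), (2,1)} is det [[4, 8, -8], [-12, 8, -2], [-8, 8, -2]] = 192 ≠ 0, so that unfolding has rank ≥ 3 and hence rank(T) ≥ 3 (CP rank is at least every unfolding rank, though it can be larger).
Upper bound: T is a sum of 3 rank-1 terms, T = [0, 1] ⊗ [1, -2] ⊗ [0, -2, 0] + [1, 1] ⊗ [1, -2] ⊗ [-4, -4, -4] + [2, -1] ⊗ [1, 0] ⊗ [4, -4, -2] (one valid choice — decompositions are not unique — normalised so each a, b is primitive with positive first nonzero entry; check it by expanding all entries), so rank(T) ≤ 3.
These bounds meet, so rank(T) = 3.

rank(T) = 3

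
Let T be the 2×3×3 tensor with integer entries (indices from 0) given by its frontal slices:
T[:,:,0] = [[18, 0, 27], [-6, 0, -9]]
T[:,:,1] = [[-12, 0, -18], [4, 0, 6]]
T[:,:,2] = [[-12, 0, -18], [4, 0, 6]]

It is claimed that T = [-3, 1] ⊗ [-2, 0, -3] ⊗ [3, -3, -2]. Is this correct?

No

Reconstruct entry (0,0,1) from the claimed factors: Σₗ aₗ[0]bₗ[0]cₗ[1] = (-3)·(-2)·(-3) = -18, but T[0,0,1] = -12. The claim is false.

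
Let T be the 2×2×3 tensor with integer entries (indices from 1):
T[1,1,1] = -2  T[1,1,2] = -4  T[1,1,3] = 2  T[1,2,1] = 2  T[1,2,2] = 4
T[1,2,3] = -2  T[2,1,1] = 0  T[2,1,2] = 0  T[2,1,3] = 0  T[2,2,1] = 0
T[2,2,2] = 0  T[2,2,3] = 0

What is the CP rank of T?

Lower bound: T ≠ 0 (e.g. T[1,1,1] = -2), so rank(T) ≥ 1.
Upper bound: if T = a ∘ b ∘ c then every fibre of T is a multiple of the corresponding factor, so read the factors off the fibres through the nonzero entry T[1,1,1] = -2.
The mode-1 fibre T[:,1,1] = [-2, 0] gives a = [1, 0] (primitive direction); the mode-2 fibre T[1,:,1] = [-2, 2] gives b = [1, -1]; then c[k] = T[1,1,k] / (a[1]·b[1]) = [-2, -4, 2] / 1 = [-2, -4, 2].
Expanding [1, 0] ∘ [1, -1] ∘ [-2, -4, 2] reproduces all 12 entries of T, so T = [1, 0] ∘ [1, -1] ∘ [-2, -4, 2] and rank(T) ≤ 1.
These bounds meet, so rank(T) = 1.

1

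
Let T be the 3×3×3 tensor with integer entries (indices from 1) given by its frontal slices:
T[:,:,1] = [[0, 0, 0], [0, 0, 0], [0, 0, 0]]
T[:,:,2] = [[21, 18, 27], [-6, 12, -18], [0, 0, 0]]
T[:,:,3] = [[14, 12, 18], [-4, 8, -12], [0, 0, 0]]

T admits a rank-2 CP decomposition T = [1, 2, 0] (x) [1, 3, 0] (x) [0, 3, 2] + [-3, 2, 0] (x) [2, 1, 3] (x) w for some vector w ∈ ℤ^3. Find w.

Subtract the known terms from T to get the rank-1 residual R = [-3, 2, 0] (x) [2, 1, 3] (x) w, so R[i,j,k] = a[i]·b[j]·w[k]. Pick indices with nonzero a[1]·b[1] = (-3)·(2) = -6. Only the fibre through (1,1,·) is needed: R[1,1,:] = T[1,1,:] − Σₗ aₗ[1]bₗ[1]cₗ = [0, 21, 14] − (1)·(1)·[0, 3, 2] = [0, 18, 12]. Then w[k] = R[1,1,k] / -6 for each k, giving w = [0, 18, 12] / -6 = [0, -3, -2].

w = [0, -3, -2]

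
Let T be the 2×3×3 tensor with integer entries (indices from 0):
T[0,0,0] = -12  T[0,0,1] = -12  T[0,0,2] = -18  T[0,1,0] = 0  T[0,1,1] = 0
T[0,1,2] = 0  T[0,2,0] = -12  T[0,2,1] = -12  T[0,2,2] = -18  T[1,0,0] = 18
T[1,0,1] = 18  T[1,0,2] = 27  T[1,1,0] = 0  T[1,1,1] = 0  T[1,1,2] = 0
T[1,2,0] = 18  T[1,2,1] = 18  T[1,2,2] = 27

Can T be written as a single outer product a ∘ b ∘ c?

If T = a ∘ b ∘ c then every fibre of T is a multiple of the corresponding factor, so read the factors off the fibres through the nonzero entry T[0,0,0] = -12.
The mode-1 fibre T[:,0,0] = [-12, 18] gives a = [2, -3] (primitive direction); the mode-2 fibre T[0,:,0] = [-12, 0, -12] gives b = [1, 0, 1]; then c[k] = T[0,0,k] / (a[0]·b[0]) = [-12, -12, -18] / 2 = [-6, -6, -9].
Expanding [2, -3] ∘ [1, 0, 1] ∘ [-6, -6, -9] reproduces all 18 entries of T, so T = [2, -3] ∘ [1, 0, 1] ∘ [-6, -6, -9] and rank(T) ≤ 1.
Equivalently every frontal slice T[:,:,k] is c[k] times the rank-1 matrix [2, -3] ∘ [1, 0, 1]. So T has rank 1 (it is nonzero).

Yes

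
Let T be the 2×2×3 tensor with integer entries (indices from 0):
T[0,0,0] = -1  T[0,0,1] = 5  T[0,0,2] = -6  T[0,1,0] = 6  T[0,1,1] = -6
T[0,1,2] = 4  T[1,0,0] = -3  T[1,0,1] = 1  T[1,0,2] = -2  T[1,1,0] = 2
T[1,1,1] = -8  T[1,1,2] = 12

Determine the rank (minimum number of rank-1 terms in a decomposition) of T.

3

Lower bound: the mode-3 unfolding of T (rows indexed by k, columns by (i,j) = (0,0), (0,1), (1,0), (1,1)) is [[-1, 6, -3, 2], [5, -6, 1, -8], [-6, 4, -2, 12]].
There the 3×3 minor on rows k ∈ {0, 1, 2}, columns (i,j) ∈ {(0,0), (0,1), (1,0)} is det [[-1, 6, -3], [5, -6, 1], [-6, 4, -2]] = 64 ≠ 0, so this unfolding has rank ≥ 3; CP rank is at least every unfolding rank, so rank(T) ≥ 3. (Unfolding ranks only ever bound the CP rank from below — rank(T) can be strictly larger than all of them — so the matching upper bound has to come from an explicit 3-term decomposition.)
Upper bound: T is a sum of 3 rank-1 terms, T = [0, 1] ∘ [1, -1] ∘ [0, -2, 0] + [1, -1] ∘ [1, 2] ∘ [1, 1, -2] + [1, 1] ∘ [1, -2] ∘ [-2, 4, -4] (one valid choice — decompositions are not unique — normalised so each a, b is primitive with positive first nonzero entry; check it by expanding all entries), so rank(T) ≤ 3.
These bounds meet, so rank(T) = 3.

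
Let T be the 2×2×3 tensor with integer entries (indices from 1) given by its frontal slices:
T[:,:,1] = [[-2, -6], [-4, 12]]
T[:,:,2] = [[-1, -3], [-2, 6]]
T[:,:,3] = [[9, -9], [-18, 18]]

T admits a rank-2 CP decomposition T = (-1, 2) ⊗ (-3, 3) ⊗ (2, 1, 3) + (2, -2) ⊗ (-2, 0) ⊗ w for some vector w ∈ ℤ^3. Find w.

Subtract the known terms from T to get the rank-1 residual R = (2, -2) ⊗ (-2, 0) ⊗ w, so R[i,j,k] = a[i]·b[j]·w[k]. Pick indices with nonzero a[1]·b[1] = (2)·(-2) = -4. Only the fibre through (1,1,·) is needed: R[1,1,:] = T[1,1,:] − Σₗ aₗ[1]bₗ[1]cₗ = [-2, -1, 9] − (-1)·(-3)·(2, 1, 3) = [-8, -4, 0]. Then w[k] = R[1,1,k] / -4 for each k, giving w = [-8, -4, 0] / -4 = (2, 1, 0).

w = (2, 1, 0)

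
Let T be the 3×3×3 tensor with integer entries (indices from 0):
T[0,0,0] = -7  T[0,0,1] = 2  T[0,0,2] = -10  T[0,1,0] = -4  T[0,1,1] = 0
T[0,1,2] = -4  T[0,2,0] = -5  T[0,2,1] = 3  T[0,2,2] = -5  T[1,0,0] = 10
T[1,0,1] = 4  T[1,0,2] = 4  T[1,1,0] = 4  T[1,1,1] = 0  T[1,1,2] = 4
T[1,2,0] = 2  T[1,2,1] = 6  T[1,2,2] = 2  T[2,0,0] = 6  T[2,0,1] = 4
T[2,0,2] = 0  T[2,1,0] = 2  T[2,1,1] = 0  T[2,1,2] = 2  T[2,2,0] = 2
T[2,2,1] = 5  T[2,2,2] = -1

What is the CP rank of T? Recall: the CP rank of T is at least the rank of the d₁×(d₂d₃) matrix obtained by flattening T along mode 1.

Lower bound: the mode-3 unfolding of T (rows indexed by k, columns by (i,j) = (0,0), (0,1), (0,2), (1,0), (1,1), (1,2), (2,0), (2,1), (2,2)) is [[-7, -4, -5, 10, 4, 2, 6, 2, 2], [2, 0, 3, 4, 0, 6, 4, 0, 5], [-10, -4, -5, 4, 4, 2, 0, 2, -1]].
There the 3×3 minor on rows k ∈ {0, 1, 2}, columns (i,j) ∈ {(0,0), (0,1), (0,2)} is det [[-7, -4, -5], [2, 0, 3], [-10, -4, -5]] = 36 ≠ 0, so this unfolding has rank ≥ 3; CP rank is at least every unfolding rank, so rank(T) ≥ 3. (Unfolding ranks only ever bound the CP rank from below — rank(T) can be strictly larger than all of them — so the matching upper bound has to come from an explicit 3-term decomposition.)
Upper bound: T is a sum of 3 rank-1 terms, T = [1, 2, 1] ⊗ [0, 0, 1] ⊗ [-2, 1, 1] + [1, 2, 2] ⊗ [1, 0, 1] ⊗ [1, 2, -2] + [2, -2, -1] ⊗ [2, 1, 1] ⊗ [-2, 0, -2] (one valid choice — decompositions are not unique — normalised so each a, b is primitive with positive first nonzero entry; check it by expanding all entries), so rank(T) ≤ 3.
These bounds meet, so rank(T) = 3.

3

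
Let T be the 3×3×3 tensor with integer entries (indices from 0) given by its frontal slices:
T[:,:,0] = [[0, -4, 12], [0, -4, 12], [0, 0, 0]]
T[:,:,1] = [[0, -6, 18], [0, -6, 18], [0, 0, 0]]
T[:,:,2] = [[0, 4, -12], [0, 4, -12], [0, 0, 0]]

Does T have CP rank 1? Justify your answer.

Yes

If T = a ∘ b ∘ c then every fibre of T is a multiple of the corresponding factor, so read the factors off the fibres through the nonzero entry T[0,1,0] = -4.
The mode-1 fibre T[:,1,0] = [-4, -4, 0] gives a = [1, 1, 0] (primitive direction); the mode-2 fibre T[0,:,0] = [0, -4, 12] gives b = [0, 1, -3]; then c[k] = T[0,1,k] / (a[0]·b[1]) = [-4, -6, 4] / 1 = [-4, -6, 4].
Expanding [1, 1, 0] ∘ [0, 1, -3] ∘ [-4, -6, 4] reproduces all 27 entries of T, so T = [1, 1, 0] ∘ [0, 1, -3] ∘ [-4, -6, 4] and rank(T) ≤ 1.
Equivalently every frontal slice T[:,:,k] is c[k] times the rank-1 matrix [1, 1, 0] ∘ [0, 1, -3]. So T has rank 1 (it is nonzero).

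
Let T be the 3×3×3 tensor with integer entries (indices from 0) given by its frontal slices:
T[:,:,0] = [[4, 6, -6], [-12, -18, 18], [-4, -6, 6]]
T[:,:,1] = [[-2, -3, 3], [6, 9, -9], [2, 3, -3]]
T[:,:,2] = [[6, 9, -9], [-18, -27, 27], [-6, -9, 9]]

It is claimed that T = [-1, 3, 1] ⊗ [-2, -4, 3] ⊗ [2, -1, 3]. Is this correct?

No

Reconstruct entry (0,1,0) from the claimed factors: Σₗ aₗ[0]bₗ[1]cₗ[0] = (-1)·(-4)·(2) = 8, but T[0,1,0] = 6. The claim is false.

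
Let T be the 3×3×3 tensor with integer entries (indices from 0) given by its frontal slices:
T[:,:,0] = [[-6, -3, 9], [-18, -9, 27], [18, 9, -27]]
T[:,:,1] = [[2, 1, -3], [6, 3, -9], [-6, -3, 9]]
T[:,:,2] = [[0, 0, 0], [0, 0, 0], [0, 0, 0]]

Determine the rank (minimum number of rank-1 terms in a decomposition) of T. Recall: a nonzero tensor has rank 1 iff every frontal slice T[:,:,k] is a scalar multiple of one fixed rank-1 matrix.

Lower bound: T ≠ 0 (e.g. T[0,0,0] = -6), so rank(T) ≥ 1.
Upper bound: if T = a ⊗ b ⊗ c then every fibre of T is a multiple of the corresponding factor, so read the factors off the fibres through the nonzero entry T[0,0,0] = -6.
The mode-1 fibre T[:,0,0] = [-6, -18, 18] gives a = [1, 3, -3] (primitive direction); the mode-2 fibre T[0,:,0] = [-6, -3, 9] gives b = [2, 1, -3]; then c[k] = T[0,0,k] / (a[0]·b[0]) = [-6, 2, 0] / 2 = [-3, 1, 0].
Expanding [1, 3, -3] ⊗ [2, 1, -3] ⊗ [-3, 1, 0] reproduces all 27 entries of T, so T = [1, 3, -3] ⊗ [2, 1, -3] ⊗ [-3, 1, 0] and rank(T) ≤ 1.
These bounds meet, so rank(T) = 1.
Check entry T[1,1,0] = -9: (3)·(1)·(-3) = -9.

1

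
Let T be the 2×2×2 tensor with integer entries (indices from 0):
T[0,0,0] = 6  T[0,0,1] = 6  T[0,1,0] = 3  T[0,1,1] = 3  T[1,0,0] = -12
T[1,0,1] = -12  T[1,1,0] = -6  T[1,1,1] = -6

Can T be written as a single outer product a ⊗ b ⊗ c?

Yes

If T = a ⊗ b ⊗ c then every fibre of T is a multiple of the corresponding factor, so read the factors off the fibres through the nonzero entry T[0,0,0] = 6.
The mode-1 fibre T[:,0,0] = [6, -12] gives a = [1, -2] (primitive direction); the mode-2 fibre T[0,:,0] = [6, 3] gives b = [2, 1]; then c[k] = T[0,0,k] / (a[0]·b[0]) = [6, 6] / 2 = [3, 3].
Expanding [1, -2] ⊗ [2, 1] ⊗ [3, 3] reproduces all 8 entries of T, so T = [1, -2] ⊗ [2, 1] ⊗ [3, 3] and rank(T) ≤ 1.
Equivalently every frontal slice T[:,:,k] is c[k] times the rank-1 matrix [1, -2] ⊗ [2, 1]. So T has rank 1 (it is nonzero).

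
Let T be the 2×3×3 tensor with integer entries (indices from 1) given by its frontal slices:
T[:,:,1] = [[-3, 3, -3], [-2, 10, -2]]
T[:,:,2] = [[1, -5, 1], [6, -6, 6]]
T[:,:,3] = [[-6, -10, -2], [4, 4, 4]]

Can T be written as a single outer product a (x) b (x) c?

The mode-3 unfolding of T (rows indexed by k, columns by (i,j) = (1,1), (1,2), (1,3), (2,1), (2,2), (2,3)) is [[-3, 3, -3, -2, 10, -2], [1, -5, 1, 6, -6, 6], [-6, -10, -2, 4, 4, 4]].
There the 3×3 minor on rows k ∈ {1, 2, 3}, columns (i,j) ∈ {(1,1), (1,2), (1,3)} is det [[-3, 3, -3], [1, -5, 1], [-6, -10, -2]] = 48 ≠ 0, so this unfolding has rank ≥ 3; CP rank is at least every unfolding rank, so rank(T) ≥ 3.
In particular rank(T) ≥ 3 > 1, so T is not rank-1.

No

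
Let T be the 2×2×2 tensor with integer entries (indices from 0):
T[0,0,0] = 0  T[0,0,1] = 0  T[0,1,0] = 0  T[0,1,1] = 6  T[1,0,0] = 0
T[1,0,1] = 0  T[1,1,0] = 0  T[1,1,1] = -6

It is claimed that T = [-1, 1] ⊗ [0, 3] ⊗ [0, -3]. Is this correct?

Reconstruct entry (0,1,1) from the claimed factors: Σₗ aₗ[0]bₗ[1]cₗ[1] = (-1)·(3)·(-3) = 9, but T[0,1,1] = 6. The claim is false.

No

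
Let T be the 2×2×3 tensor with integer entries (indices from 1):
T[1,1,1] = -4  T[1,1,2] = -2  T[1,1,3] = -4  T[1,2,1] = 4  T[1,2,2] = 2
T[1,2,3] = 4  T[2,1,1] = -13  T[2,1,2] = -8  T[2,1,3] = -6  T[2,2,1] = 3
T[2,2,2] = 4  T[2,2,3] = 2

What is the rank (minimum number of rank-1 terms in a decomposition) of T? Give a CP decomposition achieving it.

rank(T) = 3

Lower bound: in the mode-3 unfolding of T (rows indexed by k, columns by (i,j)) the 3×3 minor on rows k ∈ {1, 2, 3}, columns (i,j) ∈ {(1,1), (2,1), (2,2)} is det [[-4, -13, 3], [-2, -8, 4], [-4, -6, 2]] = 64 ≠ 0, so that unfolding has rank ≥ 3 and hence rank(T) ≥ 3 (CP rank is at least every unfolding rank, though it can be larger).
Upper bound: T is a sum of 3 rank-1 terms, T = [0, 1] ⊗ [1, 0] ⊗ [-8, -8, 0] + [0, 1] ⊗ [1, 1] ⊗ [-1, 2, -2] + [1, 1] ⊗ [1, -1] ⊗ [-4, -2, -4] (one valid choice — decompositions are not unique — normalised so each a, b is primitive with positive first nonzero entry; check it by expanding all entries), so rank(T) ≤ 3.
These bounds meet, so rank(T) = 3.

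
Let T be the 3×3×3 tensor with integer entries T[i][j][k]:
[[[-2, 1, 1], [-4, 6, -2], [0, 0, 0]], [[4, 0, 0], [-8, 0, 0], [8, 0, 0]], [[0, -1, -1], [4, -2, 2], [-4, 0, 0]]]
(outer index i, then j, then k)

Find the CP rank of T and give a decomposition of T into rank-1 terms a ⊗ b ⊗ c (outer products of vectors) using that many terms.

Lower bound: in the mode-3 unfolding of T (rows indexed by k, columns by (i,j)) the 3×3 minor on rows k ∈ {0, 1, 2}, columns (i,j) ∈ {(0,0), (0,1), (1,0)} is det [[-2, -4, 4], [1, 6, 0], [1, -2, 0]] = -32 ≠ 0, so that unfolding has rank ≥ 3 and hence rank(T) ≥ 3 (CP rank is at least every unfolding rank, though it can be larger).
Upper bound: T is a sum of 3 rank-1 terms, T = [0, 2, -1] ⊗ [1, -2, 2] ⊗ [2, 0, 0] + [1, 0, -1] ⊗ [1, -2, 0] ⊗ [-2, 1, 1] + [2, 0, -1] ⊗ [0, 1, 0] ⊗ [-4, 4, 0] (one valid choice — decompositions are not unique — normalised so each a, b is primitive with positive first nonzero entry; check it by expanding all entries), so rank(T) ≤ 3.
These bounds meet, so rank(T) = 3.

rank(T) = 3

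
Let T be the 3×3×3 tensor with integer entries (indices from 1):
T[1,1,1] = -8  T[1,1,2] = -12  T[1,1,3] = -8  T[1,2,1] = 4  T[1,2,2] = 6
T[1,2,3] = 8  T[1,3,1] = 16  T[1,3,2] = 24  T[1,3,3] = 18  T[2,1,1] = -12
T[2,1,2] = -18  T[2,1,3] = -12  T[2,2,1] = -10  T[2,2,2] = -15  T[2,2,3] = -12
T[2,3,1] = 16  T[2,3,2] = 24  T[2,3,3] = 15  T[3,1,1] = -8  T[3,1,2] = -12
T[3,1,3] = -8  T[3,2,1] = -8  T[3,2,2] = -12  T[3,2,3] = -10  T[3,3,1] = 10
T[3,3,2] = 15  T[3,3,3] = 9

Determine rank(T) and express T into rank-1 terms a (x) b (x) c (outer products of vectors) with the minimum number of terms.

Lower bound: the mode-2 unfolding of T (rows indexed by j, columns by (i,k) = (1,1), (1,2), (1,3), (2,1), (2,2), (2,3), (3,1), (3,2), (3,3)) is [[-8, -12, -8, -12, -18, -12, -8, -12, -8], [4, 6, 8, -10, -15, -12, -8, -12, -10], [16, 24, 18, 16, 24, 15, 10, 15, 9]].
There the 2×2 minor on rows j ∈ {1, 2}, columns (i,k) ∈ {(1,1), (1,3)} is det [[-8, -8], [4, 8]] = -32 ≠ 0, so this unfolding has rank ≥ 2; CP rank is at least every unfolding rank, so rank(T) ≥ 2. (Unfolding ranks only ever bound the CP rank from below — rank(T) can be strictly larger than all of them — so the matching upper bound has to come from an explicit 2-term decomposition.)
Upper bound — finding two terms. Write S_k = T[:,:,k] for the frontal slices: S₁ = [[-8, 4, 16], [-12, -10, 16], [-8, -8, 10]], S₂ = [[-12, 6, 24], [-18, -15, 24], [-12, -12, 15]], S₃ = [[-8, 8, 18], [-12, -12, 15], [-8, -10, 9]].
If T = a₁ (x) b₁ (x) c₁ + a₂ (x) b₂ (x) c₂ then each S_k = c₁[k]·a₁b₁ᵀ + c₂[k]·a₂b₂ᵀ. S₁ and S₃ are linearly independent, so a₁b₁ᵀ and a₂b₂ᵀ must span the same plane of matrices: they are the rank-1 matrices of the form x·S₁ + y·S₃.
The 2×2 minor of x·S₁ + y·S₃ on rows {1,2}, columns {1,2} is 128·x² + 320·xy + 192·y² = 64·(2·x + 3·y)(x + y), vanishing at (x:y) = (3:-2) and (1:-1).
M₁ = 3·S₁ − 2·S₃ = [[-8, -4, 12], [-12, -6, 18], [-8, -4, 12]] = (-2)·[2, 3, 2][2, 1, -3]ᵀ and M₂ = S₁ − S₃ = [[0, -4, -2], [0, 2, 1], [0, 2, 1]] = −[2, -1, -1][0, 2, 1]ᵀ, so take a₁ = [2, 3, 2], b₁ = [2, 1, -3], a₂ = [2, -1, -1], b₂ = [0, 2, 1].
Each slice is an integer combination of E₁ = a₁b₁ᵀ and E₂ = a₂b₂ᵀ: S₁ = −2·E₁ + 2·E₂, S₂ = −3·E₁ + 3·E₂, S₃ = −2·E₁ + 3·E₂; reading off coefficients, c₁ = [-2, -3, -2] and c₂ = [2, 3, 3].
Hence T = [2, 3, 2] (x) [2, 1, -3] (x) [-2, -3, -2] + [2, -1, -1] (x) [0, 2, 1] (x) [2, 3, 3], so rank(T) ≤ 2.
These bounds meet, so rank(T) = 2.

rank(T) = 2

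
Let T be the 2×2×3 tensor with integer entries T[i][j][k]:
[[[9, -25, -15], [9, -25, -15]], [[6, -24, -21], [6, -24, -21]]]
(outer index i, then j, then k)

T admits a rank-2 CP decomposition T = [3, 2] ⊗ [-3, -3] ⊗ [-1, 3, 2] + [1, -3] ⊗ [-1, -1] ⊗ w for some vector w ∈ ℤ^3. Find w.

Subtract the known terms from T to get the rank-1 residual R = [1, -3] ⊗ [-1, -1] ⊗ w, so R[i,j,k] = a[i]·b[j]·w[k]. Pick indices with nonzero a[0]·b[0] = (1)·(-1) = -1. Only the fibre through (0,0,·) is needed: R[0,0,:] = T[0,0,:] − Σₗ aₗ[0]bₗ[0]cₗ = [9, -25, -15] − (3)·(-3)·[-1, 3, 2] = [0, 2, 3]. Then w[k] = R[0,0,k] / -1 for each k, giving w = [0, 2, 3] / -1 = [0, -2, -3].

w = [0, -2, -3]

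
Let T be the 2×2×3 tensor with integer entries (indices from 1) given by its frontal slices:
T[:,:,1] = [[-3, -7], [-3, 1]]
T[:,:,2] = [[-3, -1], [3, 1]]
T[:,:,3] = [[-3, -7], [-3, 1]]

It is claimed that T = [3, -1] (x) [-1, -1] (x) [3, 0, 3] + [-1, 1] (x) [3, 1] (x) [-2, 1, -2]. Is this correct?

Reconstruct entrywise from the claimed factors. For example, T[2,1,1] = -3 and Σₗ aₗ[2]bₗ[1]cₗ[1] = (-1)·(-1)·(3) + (1)·(3)·(-2) = -3; checking all 12 entries, every one matches. The claim holds.

Yes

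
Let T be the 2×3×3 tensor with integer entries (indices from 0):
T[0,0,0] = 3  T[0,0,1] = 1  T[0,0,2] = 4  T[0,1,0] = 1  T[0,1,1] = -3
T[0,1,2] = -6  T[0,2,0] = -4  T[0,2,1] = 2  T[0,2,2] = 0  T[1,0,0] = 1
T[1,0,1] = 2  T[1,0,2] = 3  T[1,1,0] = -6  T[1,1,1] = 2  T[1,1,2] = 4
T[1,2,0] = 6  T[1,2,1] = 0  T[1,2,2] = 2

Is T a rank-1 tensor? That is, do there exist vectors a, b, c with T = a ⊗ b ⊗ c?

No

The mode-3 unfolding of T (rows indexed by k, columns by (i,j) = (0,0), (0,1), (0,2), (1,0), (1,1), (1,2)) is [[3, 1, -4, 1, -6, 6], [1, -3, 2, 2, 2, 0], [4, -6, 0, 3, 4, 2]].
There the 3×3 minor on rows k ∈ {0, 1, 2}, columns (i,j) ∈ {(0,0), (0,1), (0,2)} is det [[3, 1, -4], [1, -3, 2], [4, -6, 0]] = 20 ≠ 0, so this unfolding has rank ≥ 3; CP rank is at least every unfolding rank, so rank(T) ≥ 3.
In particular rank(T) ≥ 3 > 1, so T is not rank-1.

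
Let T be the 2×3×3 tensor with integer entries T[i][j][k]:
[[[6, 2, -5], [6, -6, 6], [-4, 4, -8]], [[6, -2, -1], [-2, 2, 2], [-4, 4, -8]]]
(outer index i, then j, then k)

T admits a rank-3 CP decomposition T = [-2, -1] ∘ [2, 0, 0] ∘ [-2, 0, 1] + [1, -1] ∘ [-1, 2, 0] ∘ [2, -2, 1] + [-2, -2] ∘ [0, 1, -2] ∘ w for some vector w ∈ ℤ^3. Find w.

Subtract the known terms from T to get the rank-1 residual R = [-2, -2] ∘ [0, 1, -2] ∘ w, so R[i,j,k] = a[i]·b[j]·w[k]. Pick indices with nonzero a[0]·b[1] = (-2)·(1) = -2. Only the fibre through (0,1,·) is needed: R[0,1,:] = T[0,1,:] − Σₗ aₗ[0]bₗ[1]cₗ = [6, -6, 6] − (-2)·(0)·[-2, 0, 1] − (1)·(2)·[2, -2, 1] = [2, -2, 4]. Then w[k] = R[0,1,k] / -2 for each k, giving w = [2, -2, 4] / -2 = [-1, 1, -2].

w = [-1, 1, -2]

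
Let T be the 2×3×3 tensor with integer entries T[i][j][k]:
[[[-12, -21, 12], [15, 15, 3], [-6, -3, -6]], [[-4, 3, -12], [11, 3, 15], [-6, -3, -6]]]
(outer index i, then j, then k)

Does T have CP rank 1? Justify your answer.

No

The mode-1 unfolding of T (rows indexed by i, columns by (j,k) = (0,0), (0,1), (0,2), (1,0), (1,1), (1,2), (2,0), (2,1), (2,2)) is [[-12, -21, 12, 15, 15, 3, -6, -3, -6], [-4, 3, -12, 11, 3, 15, -6, -3, -6]].
There the 2×2 minor on rows i ∈ {0, 1}, columns (j,k) ∈ {(0,0), (0,1)} is det [[-12, -21], [-4, 3]] = -120 ≠ 0, so this unfolding has rank ≥ 2; CP rank is at least every unfolding rank, so rank(T) ≥ 2.
In particular rank(T) ≥ 2 > 1, so T is not rank-1.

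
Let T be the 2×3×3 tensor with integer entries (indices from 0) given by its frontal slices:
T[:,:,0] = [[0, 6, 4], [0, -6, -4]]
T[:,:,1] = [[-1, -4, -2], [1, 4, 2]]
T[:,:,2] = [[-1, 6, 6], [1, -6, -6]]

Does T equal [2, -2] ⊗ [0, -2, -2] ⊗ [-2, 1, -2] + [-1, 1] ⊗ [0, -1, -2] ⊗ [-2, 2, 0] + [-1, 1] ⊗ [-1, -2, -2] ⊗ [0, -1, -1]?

Reconstruct entrywise from the claimed factors. For example, T[0,0,2] = -1 and Σₗ aₗ[0]bₗ[0]cₗ[2] = (2)·(0)·(-2) + (-1)·(0)·(0) + (-1)·(-1)·(-1) = -1; checking all 18 entries, every one matches. The claim holds.

Yes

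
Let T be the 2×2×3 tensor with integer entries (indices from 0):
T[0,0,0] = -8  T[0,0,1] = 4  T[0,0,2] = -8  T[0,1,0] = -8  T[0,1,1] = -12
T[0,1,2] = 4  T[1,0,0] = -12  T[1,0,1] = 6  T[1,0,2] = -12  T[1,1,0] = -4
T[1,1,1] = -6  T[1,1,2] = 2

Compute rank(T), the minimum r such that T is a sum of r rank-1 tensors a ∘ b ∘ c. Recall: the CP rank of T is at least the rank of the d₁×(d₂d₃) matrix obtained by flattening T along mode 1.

Lower bound: the mode-3 unfolding of T (rows indexed by k, columns by (i,j) = (0,0), (0,1), (1,0), (1,1)) is [[-8, -8, -12, -4], [4, -12, 6, -6], [-8, 4, -12, 2]].
There the 2×2 minor on rows k ∈ {0, 1}, columns (i,j) ∈ {(0,0), (0,1)} is det [[-8, -8], [4, -12]] = 128 ≠ 0, so this unfolding has rank ≥ 2; CP rank is at least every unfolding rank, so rank(T) ≥ 2. (This is only a lower bound: in general the CP rank may exceed every unfolding rank, so we still need to exhibit 2 rank-1 terms summing to T.)
Upper bound — finding two terms. Write S_k = T[:,:,k] for the frontal slices: S₀ = [[-8, -8], [-12, -4]], S₁ = [[4, -12], [6, -6]], S₂ = [[-8, 4], [-12, 2]].
If T = a₁ ∘ b₁ ∘ c₁ + a₂ ∘ b₂ ∘ c₂ then each S_k = c₁[k]·a₁b₁ᵀ + c₂[k]·a₂b₂ᵀ. S₀ and S₁ are linearly independent, so a₁b₁ᵀ and a₂b₂ᵀ must span the same plane of matrices: they are the rank-1 matrices of the form x·S₀ + y·S₁.
det(x·S₀ + y·S₁) is −64·x² − 64·xy + 48·y² = (-16)·(2·x + 3·y)(2·x − y), vanishing at (x:y) = (3:-2) and (1:2).
M₁ = 3·S₀ − 2·S₁ = [[-32, 0], [-48, 0]] = (-16)·(2, 3)(1, 0)ᵀ and M₂ = S₀ + 2·S₁ = [[0, -32], [0, -16]] = (-16)·(2, 1)(0, 1)ᵀ, so take a₁ = (2, 3), b₁ = (1, 0), a₂ = (2, 1), b₂ = (0, 1).
Each slice is an integer combination of E₁ = a₁b₁ᵀ and E₂ = a₂b₂ᵀ: S₀ = −4·E₁ − 4·E₂, S₁ = 2·E₁ − 6·E₂, S₂ = −4·E₁ + 2·E₂; reading off coefficients, c₁ = (-4, 2, -4) and c₂ = (-4, -6, 2).
Hence T = (2, 3) ∘ (1, 0) ∘ (-4, 2, -4) + (2, 1) ∘ (0, 1) ∘ (-4, -6, 2), so rank(T) ≤ 2.
These bounds meet, so rank(T) = 2.

2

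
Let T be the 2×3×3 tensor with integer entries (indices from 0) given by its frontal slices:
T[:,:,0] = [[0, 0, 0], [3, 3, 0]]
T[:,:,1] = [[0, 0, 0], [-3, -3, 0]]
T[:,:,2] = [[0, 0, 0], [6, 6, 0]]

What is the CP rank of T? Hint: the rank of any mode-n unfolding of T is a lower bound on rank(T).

Lower bound: T ≠ 0 (e.g. T[1,0,0] = 3), so rank(T) ≥ 1.
Upper bound: if T = a (x) b (x) c then every fibre of T is a multiple of the corresponding factor, so read the factors off the fibres through the nonzero entry T[1,0,0] = 3.
The mode-1 fibre T[:,0,0] = [0, 3] gives a = (0, 1) (primitive direction); the mode-2 fibre T[1,:,0] = [3, 3, 0] gives b = (1, 1, 0); then c[k] = T[1,0,k] / (a[1]·b[0]) = [3, -3, 6] / 1 = (3, -3, 6).
Expanding (0, 1) (x) (1, 1, 0) (x) (3, -3, 6) reproduces all 18 entries of T, so T = (0, 1) (x) (1, 1, 0) (x) (3, -3, 6) and rank(T) ≤ 1.
These bounds meet, so rank(T) = 1.

1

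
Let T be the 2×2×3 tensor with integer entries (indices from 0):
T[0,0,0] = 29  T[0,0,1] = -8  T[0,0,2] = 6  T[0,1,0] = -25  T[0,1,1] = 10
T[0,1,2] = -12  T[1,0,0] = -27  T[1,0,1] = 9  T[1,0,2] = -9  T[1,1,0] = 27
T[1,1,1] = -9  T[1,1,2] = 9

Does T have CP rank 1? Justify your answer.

The mode-2 unfolding of T (rows indexed by j, columns by (i,k) = (0,0), (0,1), (0,2), (1,0), (1,1), (1,2)) is [[29, -8, 6, -27, 9, -9], [-25, 10, -12, 27, -9, 9]].
There the 2×2 minor on rows j ∈ {0, 1}, columns (i,k) ∈ {(0,0), (0,1)} is det [[29, -8], [-25, 10]] = 90 ≠ 0, so this unfolding has rank ≥ 2; CP rank is at least every unfolding rank, so rank(T) ≥ 2.
In particular rank(T) ≥ 2 > 1, so T is not rank-1.

No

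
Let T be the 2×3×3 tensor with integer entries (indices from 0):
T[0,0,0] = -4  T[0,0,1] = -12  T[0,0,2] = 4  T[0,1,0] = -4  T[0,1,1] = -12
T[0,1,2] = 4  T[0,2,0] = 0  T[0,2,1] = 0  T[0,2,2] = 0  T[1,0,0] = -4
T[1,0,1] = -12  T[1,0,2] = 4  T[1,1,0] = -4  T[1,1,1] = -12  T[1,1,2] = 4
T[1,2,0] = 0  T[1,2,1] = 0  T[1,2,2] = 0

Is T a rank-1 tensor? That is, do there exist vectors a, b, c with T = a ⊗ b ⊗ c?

If T = a ⊗ b ⊗ c then every fibre of T is a multiple of the corresponding factor, so read the factors off the fibres through the nonzero entry T[0,0,0] = -4.
The mode-1 fibre T[:,0,0] = [-4, -4] gives a = [1, 1] (primitive direction); the mode-2 fibre T[0,:,0] = [-4, -4, 0] gives b = [1, 1, 0]; then c[k] = T[0,0,k] / (a[0]·b[0]) = [-4, -12, 4] / 1 = [-4, -12, 4].
Expanding [1, 1] ⊗ [1, 1, 0] ⊗ [-4, -12, 4] reproduces all 18 entries of T, so T = [1, 1] ⊗ [1, 1, 0] ⊗ [-4, -12, 4] and rank(T) ≤ 1.
Equivalently every frontal slice T[:,:,k] is c[k] times the rank-1 matrix [1, 1] ⊗ [1, 1, 0]. So T has rank 1 (it is nonzero).

Yes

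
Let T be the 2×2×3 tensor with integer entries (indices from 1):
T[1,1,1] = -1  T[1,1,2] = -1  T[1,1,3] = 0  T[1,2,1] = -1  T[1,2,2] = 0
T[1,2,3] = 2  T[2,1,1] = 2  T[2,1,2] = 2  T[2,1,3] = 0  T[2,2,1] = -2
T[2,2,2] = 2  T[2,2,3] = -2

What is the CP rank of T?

3

Lower bound: in the mode-3 unfolding of T (rows indexed by k, columns by (i,j)) the 3×3 minor on rows k ∈ {1, 2, 3}, columns (i,j) ∈ {(1,1), (1,2), (2,2)} is det [[-1, -1, -2], [-1, 0, 2], [0, 2, -2]] = 10 ≠ 0, so that unfolding has rank ≥ 3 and hence rank(T) ≥ 3 (CP rank is at least every unfolding rank, though it can be larger).
Upper bound: T is a sum of 3 rank-1 terms, T = (0, 1) ⊗ (0, 1) ⊗ (-4, 2, 2) + (1, -2) ⊗ (1, 0) ⊗ (0, -1, -2) + (1, -2) ⊗ (1, 1) ⊗ (-1, 0, 2) (written with every a and b primitive with positive leading entry and the scale carried by c; CP decompositions are not unique, and this one is verified by expanding entrywise), so rank(T) ≤ 3.
These bounds meet, so rank(T) = 3.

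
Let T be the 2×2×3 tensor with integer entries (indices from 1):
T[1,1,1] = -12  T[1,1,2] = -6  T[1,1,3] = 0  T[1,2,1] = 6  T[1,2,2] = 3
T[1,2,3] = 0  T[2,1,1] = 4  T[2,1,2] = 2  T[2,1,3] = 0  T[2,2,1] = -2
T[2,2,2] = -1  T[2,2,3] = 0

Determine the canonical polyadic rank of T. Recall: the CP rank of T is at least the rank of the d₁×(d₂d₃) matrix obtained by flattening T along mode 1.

1

Lower bound: T ≠ 0 (e.g. T[1,1,1] = -12), so rank(T) ≥ 1.
Upper bound: the mode-1 fibre T[:,1,1] = [-12, 4] gives a = [3, -1] (primitive direction); the mode-2 fibre T[1,:,1] = [-12, 6] gives b = [2, -1]; then c[k] = T[1,1,k] / (a[1]·b[1]) = [-12, -6, 0] / 6 = [-2, -1, 0].
Expanding [3, -1] ⊗ [2, -1] ⊗ [-2, -1, 0] reproduces all 12 entries of T, so T = [3, -1] ⊗ [2, -1] ⊗ [-2, -1, 0] and rank(T) ≤ 1.
These bounds meet, so rank(T) = 1.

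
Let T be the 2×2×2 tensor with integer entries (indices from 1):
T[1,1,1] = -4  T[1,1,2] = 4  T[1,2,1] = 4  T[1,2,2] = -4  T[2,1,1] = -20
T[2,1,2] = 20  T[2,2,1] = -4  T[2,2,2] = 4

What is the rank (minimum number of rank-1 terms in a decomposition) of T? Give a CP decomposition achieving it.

rank(T) = 2

Lower bound: the mode-1 unfolding of T (rows indexed by i, columns by (j,k) = (1,1), (1,2), (2,1), (2,2)) is [[-4, 4, 4, -4], [-20, 20, -4, 4]].
There the 2×2 minor on rows i ∈ {1, 2}, columns (j,k) ∈ {(1,1), (2,1)} is det [[-4, 4], [-20, -4]] = 96 ≠ 0, so this unfolding has rank ≥ 2; CP rank is at least every unfolding rank, so rank(T) ≥ 2. (Unfolding ranks only ever bound the CP rank from below — rank(T) can be strictly larger than all of them — so the matching upper bound has to come from an explicit 2-term decomposition.)
Upper bound — finding two terms. Every mode-3 slice of T is a multiple of one matrix: T[:,:,k] = c[k]·M with c = [1, -1] and M = [[-4, 4], [-20, -4]] (rows indexed by i, columns by j). So it suffices to write M as a sum of two rank-1 matrices.
Splitting M by its rows (i = 1, 2), M = [1, 0][-4, 4]ᵀ + [0, 1][-20, -4]ᵀ.
Hence T = [1, 0] (x) [-4, 4] (x) [1, -1] + [0, 1] (x) [-20, -4] (x) [1, -1], so rank(T) ≤ 2.
These bounds meet, so rank(T) = 2.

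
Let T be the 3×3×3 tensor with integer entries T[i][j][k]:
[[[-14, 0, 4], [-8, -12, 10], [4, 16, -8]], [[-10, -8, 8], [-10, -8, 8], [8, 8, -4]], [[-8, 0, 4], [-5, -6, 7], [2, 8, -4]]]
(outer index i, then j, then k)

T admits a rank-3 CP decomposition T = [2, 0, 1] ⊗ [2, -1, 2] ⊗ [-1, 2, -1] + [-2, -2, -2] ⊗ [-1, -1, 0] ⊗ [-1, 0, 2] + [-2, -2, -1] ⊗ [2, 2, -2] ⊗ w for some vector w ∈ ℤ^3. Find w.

w = [2, 2, -1]

Subtract the known terms from T to get the rank-1 residual R = [-2, -2, -1] ⊗ [2, 2, -2] ⊗ w, so R[i,j,k] = a[i]·b[j]·w[k]. Pick indices with nonzero a[0]·b[0] = (-2)·(2) = -4. Only the fibre through (0,0,·) is needed: R[0,0,:] = T[0,0,:] − Σₗ aₗ[0]bₗ[0]cₗ = [-14, 0, 4] − (2)·(2)·[-1, 2, -1] − (-2)·(-1)·[-1, 0, 2] = [-8, -8, 4]. Then w[k] = R[0,0,k] / -4 for each k, giving w = [-8, -8, 4] / -4 = [2, 2, -1].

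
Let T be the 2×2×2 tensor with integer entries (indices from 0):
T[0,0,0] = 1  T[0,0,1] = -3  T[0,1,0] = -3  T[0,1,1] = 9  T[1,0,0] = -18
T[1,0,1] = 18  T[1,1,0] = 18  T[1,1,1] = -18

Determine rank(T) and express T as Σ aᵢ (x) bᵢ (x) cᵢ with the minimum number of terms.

Lower bound: in the mode-1 unfolding of T (rows indexed by i, columns by (j,k)) the 2×2 minor on rows i ∈ {0, 1}, columns (j,k) ∈ {(0,0), (0,1)} is det [[1, -3], [-18, 18]] = -36 ≠ 0, so that unfolding has rank ≥ 2 and hence rank(T) ≥ 2 (CP rank is at least every unfolding rank, though it can be larger).
Upper bound: with S_k = T[:,:,k], the two rank-1 terms a₁b₁ᵀ, a₂b₂ᵀ are the rank-1 members of the pencil x·S₀ + y·S₁.
det(x·S₀ + y·S₁) is −36·x² + 144·xy − 108·y² = (-36)·(x − 3·y)(x − y), vanishing at (x:y) = (3:1) and (1:1).
M₁ = 3·S₀ + S₁ = [[0, 0], [-36, 36]] = (-36)·(0, 1)(1, -1)ᵀ and M₂ = S₀ + S₁ = [[-2, 6], [0, 0]] = (-2)·(1, 0)(1, -3)ᵀ, so take a₁ = (0, 1), b₁ = (1, -1), a₂ = (1, 0), b₂ = (1, -3).
Each slice is an integer combination of E₁ = a₁b₁ᵀ and E₂ = a₂b₂ᵀ: S₀ = −18·E₁ + E₂, S₁ = 18·E₁ − 3·E₂; reading off coefficients, c₁ = (-18, 18) and c₂ = (1, -3).
Hence T = (0, 1) (x) (1, -1) (x) (-18, 18) + (1, 0) (x) (1, -3) (x) (1, -3), so rank(T) ≤ 2.
These bounds meet, so rank(T) = 2.

rank(T) = 2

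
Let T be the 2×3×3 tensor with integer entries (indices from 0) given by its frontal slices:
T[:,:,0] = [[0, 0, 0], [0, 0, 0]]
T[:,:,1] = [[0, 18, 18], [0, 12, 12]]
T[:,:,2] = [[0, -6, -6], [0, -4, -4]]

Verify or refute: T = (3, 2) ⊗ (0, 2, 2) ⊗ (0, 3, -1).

Reconstruct entrywise from the claimed factors. For example, T[0,0,0] = 0 and Σₗ aₗ[0]bₗ[0]cₗ[0] = (3)·(0)·(0) = 0; checking all 18 entries, every one matches. The claim holds.

Yes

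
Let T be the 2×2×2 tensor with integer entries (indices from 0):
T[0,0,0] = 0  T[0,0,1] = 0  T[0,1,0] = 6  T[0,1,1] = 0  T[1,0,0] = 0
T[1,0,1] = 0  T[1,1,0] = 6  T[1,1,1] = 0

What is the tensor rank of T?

1

Lower bound: T ≠ 0 (e.g. T[0,1,0] = 6), so rank(T) ≥ 1.
Upper bound: if T = a (x) b (x) c then every fibre of T is a multiple of the corresponding factor, so read the factors off the fibres through the nonzero entry T[0,1,0] = 6.
The mode-1 fibre T[:,1,0] = [6, 6] gives a = [1, 1] (primitive direction); the mode-2 fibre T[0,:,0] = [0, 6] gives b = [0, 1]; then c[k] = T[0,1,k] / (a[0]·b[1]) = [6, 0] / 1 = [6, 0].
Expanding [1, 1] (x) [0, 1] (x) [6, 0] reproduces all 8 entries of T, so T = [1, 1] (x) [0, 1] (x) [6, 0] and rank(T) ≤ 1.
These bounds meet, so rank(T) = 1.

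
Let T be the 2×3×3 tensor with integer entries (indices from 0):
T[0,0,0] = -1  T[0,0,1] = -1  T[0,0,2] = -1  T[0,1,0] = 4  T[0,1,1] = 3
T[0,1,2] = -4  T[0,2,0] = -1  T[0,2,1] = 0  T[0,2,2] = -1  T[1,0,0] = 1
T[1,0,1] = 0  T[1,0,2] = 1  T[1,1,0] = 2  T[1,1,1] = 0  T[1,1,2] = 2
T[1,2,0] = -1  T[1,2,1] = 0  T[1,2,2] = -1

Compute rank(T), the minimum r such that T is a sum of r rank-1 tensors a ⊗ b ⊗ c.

3

Lower bound: the mode-2 unfolding of T (rows indexed by j, columns by (i,k) = (0,0), (0,1), (0,2), (1,0), (1,1), (1,2)) is [[-1, -1, -1, 1, 0, 1], [4, 3, -4, 2, 0, 2], [-1, 0, -1, -1, 0, -1]].
There the 3×3 minor on rows j ∈ {0, 1, 2}, columns (i,k) ∈ {(0,0), (0,1), (0,2)} is det [[-1, -1, -1], [4, 3, -4], [-1, 0, -1]] = -8 ≠ 0, so this unfolding has rank ≥ 3; CP rank is at least every unfolding rank, so rank(T) ≥ 3. (Unfolding ranks only ever bound the CP rank from below — rank(T) can be strictly larger than all of them — so the matching upper bound has to come from an explicit 3-term decomposition.)
Upper bound: T is a sum of 3 rank-1 terms, T = [1, 0] ⊗ [0, 1, 0] ⊗ [4, 4, -4] + [1, 0] ⊗ [1, 1, 0] ⊗ [-2, -1, -2] + [1, 1] ⊗ [1, 2, -1] ⊗ [1, 0, 1] (one valid choice — decompositions are not unique — normalised so each a, b is primitive with positive first nonzero entry; check it by expanding all entries), so rank(T) ≤ 3.
These bounds meet, so rank(T) = 3.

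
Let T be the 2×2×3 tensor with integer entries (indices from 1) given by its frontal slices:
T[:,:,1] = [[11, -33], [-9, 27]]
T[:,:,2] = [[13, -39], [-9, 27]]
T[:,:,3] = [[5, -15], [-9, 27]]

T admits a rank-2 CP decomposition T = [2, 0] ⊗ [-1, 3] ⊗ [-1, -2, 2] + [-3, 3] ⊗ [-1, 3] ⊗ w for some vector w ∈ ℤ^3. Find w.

Subtract the known terms from T to get the rank-1 residual R = [-3, 3] ⊗ [-1, 3] ⊗ w, so R[i,j,k] = a[i]·b[j]·w[k]. Pick indices with nonzero a[1]·b[1] = (-3)·(-1) = 3. Only the fibre through (1,1,·) is needed: R[1,1,:] = T[1,1,:] − Σₗ aₗ[1]bₗ[1]cₗ = [11, 13, 5] − (2)·(-1)·[-1, -2, 2] = [9, 9, 9]. Then w[k] = R[1,1,k] / 3 for each k, giving w = [9, 9, 9] / 3 = [3, 3, 3].

w = [3, 3, 3]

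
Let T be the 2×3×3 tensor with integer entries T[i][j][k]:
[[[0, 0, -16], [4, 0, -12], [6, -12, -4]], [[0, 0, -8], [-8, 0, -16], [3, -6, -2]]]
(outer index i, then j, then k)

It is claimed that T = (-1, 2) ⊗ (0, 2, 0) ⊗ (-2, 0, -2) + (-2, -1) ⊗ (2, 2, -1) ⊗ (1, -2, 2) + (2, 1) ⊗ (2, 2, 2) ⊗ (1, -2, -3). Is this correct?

No

Reconstruct entry (0,0,2) from the claimed factors: Σₗ aₗ[0]bₗ[0]cₗ[2] = (-1)·(0)·(-2) + (-2)·(2)·(2) + (2)·(2)·(-3) = -20, but T[0,0,2] = -16. The claim is false.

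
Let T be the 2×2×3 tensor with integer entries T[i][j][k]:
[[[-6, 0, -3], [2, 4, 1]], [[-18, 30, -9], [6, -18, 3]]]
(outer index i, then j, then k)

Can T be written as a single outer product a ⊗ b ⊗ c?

No

The mode-3 unfolding of T (rows indexed by k, columns by (i,j) = (0,0), (0,1), (1,0), (1,1)) is [[-6, 2, -18, 6], [0, 4, 30, -18], [-3, 1, -9, 3]].
There the 2×2 minor on rows k ∈ {0, 1}, columns (i,j) ∈ {(0,0), (0,1)} is det [[-6, 2], [0, 4]] = -24 ≠ 0, so this unfolding has rank ≥ 2; CP rank is at least every unfolding rank, so rank(T) ≥ 2.
In particular rank(T) ≥ 2 > 1, so T is not rank-1.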